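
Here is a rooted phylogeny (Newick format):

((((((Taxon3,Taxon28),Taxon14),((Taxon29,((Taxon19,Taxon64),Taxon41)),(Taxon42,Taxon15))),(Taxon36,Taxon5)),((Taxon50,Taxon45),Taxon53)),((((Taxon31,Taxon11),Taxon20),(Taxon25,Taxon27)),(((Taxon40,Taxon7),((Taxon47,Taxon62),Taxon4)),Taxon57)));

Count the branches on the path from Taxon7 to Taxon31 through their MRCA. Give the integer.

8

The MRCA of Taxon7 and Taxon31 is the node subtending ((((Taxon31,Taxon11),Taxon20),(Taxon25,Taxon27)),(((Taxon40,Taxon7),((Taxon47,Taxon62),Taxon4)),Taxon57)).
From Taxon7 up to that node: 4 branches. From Taxon31 up to the same node: 4 branches. Total: 4 + 4 = 8.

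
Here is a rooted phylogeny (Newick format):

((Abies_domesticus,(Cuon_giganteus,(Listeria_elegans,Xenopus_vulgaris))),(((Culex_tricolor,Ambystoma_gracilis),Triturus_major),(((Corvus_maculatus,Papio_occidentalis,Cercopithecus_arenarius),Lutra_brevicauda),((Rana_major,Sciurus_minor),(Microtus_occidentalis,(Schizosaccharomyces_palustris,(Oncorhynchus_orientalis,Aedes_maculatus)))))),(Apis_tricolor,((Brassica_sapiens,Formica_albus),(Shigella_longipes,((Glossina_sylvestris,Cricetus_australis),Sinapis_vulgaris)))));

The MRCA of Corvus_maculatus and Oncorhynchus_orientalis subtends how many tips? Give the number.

The MRCA of Corvus_maculatus and Oncorhynchus_orientalis is the node subtending (((Corvus_maculatus,Papio_occidentalis,Cercopithecus_arenarius),Lutra_brevicauda),((Rana_major,Sciurus_minor),(Microtus_occidentalis,(Schizosaccharomyces_palustris,(Oncorhynchus_orientalis,Aedes_maculatus))))).
That clade contains 10 terminal taxa: Aedes_maculatus, Cercopithecus_arenarius, Corvus_maculatus, Lutra_brevicauda, Microtus_occidentalis, Oncorhynchus_orientalis, Papio_occidentalis, Rana_major, Schizosaccharomyces_palustris, Sciurus_minor.

10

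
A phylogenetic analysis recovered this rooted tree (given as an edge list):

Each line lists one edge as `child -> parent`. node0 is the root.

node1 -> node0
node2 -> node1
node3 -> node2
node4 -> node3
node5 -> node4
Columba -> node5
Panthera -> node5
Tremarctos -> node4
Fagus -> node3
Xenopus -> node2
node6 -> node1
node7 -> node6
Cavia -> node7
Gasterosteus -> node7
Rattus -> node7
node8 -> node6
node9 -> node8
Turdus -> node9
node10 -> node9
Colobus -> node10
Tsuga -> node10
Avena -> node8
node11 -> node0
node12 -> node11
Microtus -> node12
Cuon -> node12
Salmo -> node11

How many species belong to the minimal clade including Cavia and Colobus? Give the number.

The MRCA of Cavia and Colobus is the node subtending ((Cavia,Gasterosteus,Rattus),((Turdus,(Colobus,Tsuga)),Avena)).
That clade contains 7 terminal taxa: Avena, Cavia, Colobus, Gasterosteus, Rattus, Tsuga, Turdus.

7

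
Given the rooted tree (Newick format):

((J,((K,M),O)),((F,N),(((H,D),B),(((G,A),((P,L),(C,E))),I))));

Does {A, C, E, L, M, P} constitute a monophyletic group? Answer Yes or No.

The MRCA of the listed taxa is the root, so the smallest clade containing them is the whole tree.
That clade also contains B, D, F, G, H, I, J, K, N, O, which are not in the proposed group, so the group is not monophyletic.

No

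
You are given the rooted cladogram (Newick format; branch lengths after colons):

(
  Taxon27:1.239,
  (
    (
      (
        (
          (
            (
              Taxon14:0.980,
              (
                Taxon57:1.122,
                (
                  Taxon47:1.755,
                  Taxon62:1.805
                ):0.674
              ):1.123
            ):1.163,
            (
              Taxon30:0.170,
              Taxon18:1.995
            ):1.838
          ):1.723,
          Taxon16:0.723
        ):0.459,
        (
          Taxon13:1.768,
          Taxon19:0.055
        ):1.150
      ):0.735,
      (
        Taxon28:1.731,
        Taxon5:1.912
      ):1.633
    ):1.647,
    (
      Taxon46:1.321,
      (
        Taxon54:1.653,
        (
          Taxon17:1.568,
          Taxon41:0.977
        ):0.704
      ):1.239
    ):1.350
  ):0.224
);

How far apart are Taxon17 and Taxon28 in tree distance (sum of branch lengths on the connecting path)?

The path runs Taxon17 → … → MRCA → … → Taxon28; the MRCA is the node subtending ((((((Taxon14,(Taxon57,(Taxon47,Taxon62))),(Taxon30,Taxon18)),Taxon16),(Taxon13,Taxon19)),(Taxon28,Taxon5)),(Taxon46,(Taxon54,(Taxon17,Taxon41)))).
Branch lengths along that path: 1.568 + 0.704 + 1.239 + 1.350 + 1.647 + 1.633 + 1.731 = 9.872.

9.872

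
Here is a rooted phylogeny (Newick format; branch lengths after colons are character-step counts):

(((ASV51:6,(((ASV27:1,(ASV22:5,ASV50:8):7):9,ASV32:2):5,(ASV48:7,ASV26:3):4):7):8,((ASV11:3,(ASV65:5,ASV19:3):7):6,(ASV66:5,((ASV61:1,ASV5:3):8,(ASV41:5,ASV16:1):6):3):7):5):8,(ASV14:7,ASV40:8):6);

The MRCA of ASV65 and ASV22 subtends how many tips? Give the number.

The MRCA of ASV65 and ASV22 is the node subtending ((ASV51,(((ASV27,(ASV22,ASV50)),ASV32),(ASV48,ASV26))),((ASV11,(ASV65,ASV19)),(ASV66,((ASV61,ASV5),(ASV41,ASV16))))).
That clade contains 15 terminal taxa: ASV11, ASV16, ASV19, ASV22, ASV26, ASV27, ASV32, ASV41, ASV48, ASV5, ASV50, ASV51, ASV61, ASV65, ASV66.

15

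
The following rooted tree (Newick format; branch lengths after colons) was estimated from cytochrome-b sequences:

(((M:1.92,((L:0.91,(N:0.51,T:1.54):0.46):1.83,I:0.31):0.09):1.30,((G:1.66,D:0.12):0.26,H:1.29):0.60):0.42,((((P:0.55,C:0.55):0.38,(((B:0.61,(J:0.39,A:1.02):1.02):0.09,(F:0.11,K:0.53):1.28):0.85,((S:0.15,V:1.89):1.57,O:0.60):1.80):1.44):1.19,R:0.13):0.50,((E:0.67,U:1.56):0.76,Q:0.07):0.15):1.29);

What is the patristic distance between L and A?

The path runs L → … → MRCA → … → A; the MRCA is the root of the tree.
Branch lengths along that path: 0.91 + 1.83 + 0.09 + 1.30 + 0.42 + 1.29 + 0.50 + 1.19 + 1.44 + 0.85 + 0.09 + 1.02 + 1.02 = 11.95.

11.95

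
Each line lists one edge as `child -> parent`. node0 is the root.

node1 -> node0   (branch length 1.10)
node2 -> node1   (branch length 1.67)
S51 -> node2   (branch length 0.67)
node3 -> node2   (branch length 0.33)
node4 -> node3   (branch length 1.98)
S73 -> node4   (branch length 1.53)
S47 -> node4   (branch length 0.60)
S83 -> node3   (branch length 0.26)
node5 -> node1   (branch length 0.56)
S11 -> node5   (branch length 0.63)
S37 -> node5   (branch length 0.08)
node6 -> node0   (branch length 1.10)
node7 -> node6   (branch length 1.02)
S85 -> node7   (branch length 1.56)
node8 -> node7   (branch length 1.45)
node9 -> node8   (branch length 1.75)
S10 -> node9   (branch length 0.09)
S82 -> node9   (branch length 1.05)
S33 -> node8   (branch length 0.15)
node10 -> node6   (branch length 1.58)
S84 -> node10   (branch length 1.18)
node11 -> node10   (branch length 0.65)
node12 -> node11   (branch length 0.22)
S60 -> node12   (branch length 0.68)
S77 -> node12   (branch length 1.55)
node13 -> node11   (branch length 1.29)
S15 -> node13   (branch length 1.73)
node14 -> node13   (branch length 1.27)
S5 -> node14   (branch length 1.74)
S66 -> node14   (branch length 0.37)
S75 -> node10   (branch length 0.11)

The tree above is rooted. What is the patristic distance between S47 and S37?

5.22

The path runs S47 → … → MRCA → … → S37; the MRCA is the node subtending ((S51,((S73,S47),S83)),(S11,S37)).
Branch lengths along that path: 0.60 + 1.98 + 0.33 + 1.67 + 0.56 + 0.08 = 5.22.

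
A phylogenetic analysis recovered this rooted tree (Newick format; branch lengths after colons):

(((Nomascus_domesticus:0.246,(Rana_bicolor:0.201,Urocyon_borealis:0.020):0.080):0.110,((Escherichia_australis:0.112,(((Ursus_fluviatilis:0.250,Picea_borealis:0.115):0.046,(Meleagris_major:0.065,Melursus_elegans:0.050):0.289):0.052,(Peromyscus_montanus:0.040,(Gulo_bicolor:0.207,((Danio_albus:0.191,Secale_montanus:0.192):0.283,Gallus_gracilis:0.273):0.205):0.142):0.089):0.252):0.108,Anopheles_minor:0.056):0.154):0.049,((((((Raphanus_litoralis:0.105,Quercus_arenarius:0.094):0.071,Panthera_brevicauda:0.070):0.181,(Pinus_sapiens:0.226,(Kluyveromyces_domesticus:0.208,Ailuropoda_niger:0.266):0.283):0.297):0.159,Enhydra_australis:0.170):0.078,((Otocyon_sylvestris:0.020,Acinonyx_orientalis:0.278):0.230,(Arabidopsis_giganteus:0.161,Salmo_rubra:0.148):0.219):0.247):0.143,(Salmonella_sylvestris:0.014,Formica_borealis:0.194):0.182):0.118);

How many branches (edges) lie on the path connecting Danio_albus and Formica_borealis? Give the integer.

12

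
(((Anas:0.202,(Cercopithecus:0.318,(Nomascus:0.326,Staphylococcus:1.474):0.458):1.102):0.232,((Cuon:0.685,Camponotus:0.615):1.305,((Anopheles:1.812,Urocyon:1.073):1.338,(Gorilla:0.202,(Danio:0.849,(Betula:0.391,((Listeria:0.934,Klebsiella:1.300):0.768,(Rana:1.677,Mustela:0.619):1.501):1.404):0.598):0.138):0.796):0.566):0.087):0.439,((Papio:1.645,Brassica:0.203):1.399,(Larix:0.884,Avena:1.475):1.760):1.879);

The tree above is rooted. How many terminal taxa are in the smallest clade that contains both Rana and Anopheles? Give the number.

The MRCA of Rana and Anopheles is the node subtending ((Anopheles,Urocyon),(Gorilla,(Danio,(Betula,((Listeria,Klebsiella),(Rana,Mustela)))))).
That clade contains 9 terminal taxa: Anopheles, Betula, Danio, Gorilla, Klebsiella, Listeria, Mustela, Rana, Urocyon.

9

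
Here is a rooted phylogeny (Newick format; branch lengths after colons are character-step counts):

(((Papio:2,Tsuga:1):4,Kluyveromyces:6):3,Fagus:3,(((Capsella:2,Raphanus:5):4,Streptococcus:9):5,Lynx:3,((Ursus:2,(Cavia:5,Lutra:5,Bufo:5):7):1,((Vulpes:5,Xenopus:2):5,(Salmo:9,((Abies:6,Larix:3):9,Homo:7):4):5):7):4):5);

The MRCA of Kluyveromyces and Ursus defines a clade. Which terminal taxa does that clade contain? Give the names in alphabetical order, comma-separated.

Abies, Bufo, Capsella, Cavia, Fagus, Homo, Kluyveromyces, Larix, Lutra, Lynx, Papio, Raphanus, Salmo, Streptococcus, Tsuga, Ursus, Vulpes, Xenopus

Tracing Kluyveromyces: it sits inside ((Papio,Tsuga),Kluyveromyces).
Tracing Ursus: it sits inside (Ursus,(Cavia,Lutra,Bufo)).
The smallest clade enclosing both is the whole tree (their MRCA is the root), so the answer is all 18 tips in alphabetical order.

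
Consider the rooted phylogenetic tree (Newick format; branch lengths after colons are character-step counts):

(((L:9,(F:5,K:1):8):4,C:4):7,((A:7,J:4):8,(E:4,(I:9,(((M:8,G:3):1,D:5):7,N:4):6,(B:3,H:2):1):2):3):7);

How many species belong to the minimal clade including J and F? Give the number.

The MRCA of J and F is the root, so the clade is the entire tree.
That clade contains 14 terminal taxa: A, B, C, D, E, F, G, H, I, J, K, L, M, N.

14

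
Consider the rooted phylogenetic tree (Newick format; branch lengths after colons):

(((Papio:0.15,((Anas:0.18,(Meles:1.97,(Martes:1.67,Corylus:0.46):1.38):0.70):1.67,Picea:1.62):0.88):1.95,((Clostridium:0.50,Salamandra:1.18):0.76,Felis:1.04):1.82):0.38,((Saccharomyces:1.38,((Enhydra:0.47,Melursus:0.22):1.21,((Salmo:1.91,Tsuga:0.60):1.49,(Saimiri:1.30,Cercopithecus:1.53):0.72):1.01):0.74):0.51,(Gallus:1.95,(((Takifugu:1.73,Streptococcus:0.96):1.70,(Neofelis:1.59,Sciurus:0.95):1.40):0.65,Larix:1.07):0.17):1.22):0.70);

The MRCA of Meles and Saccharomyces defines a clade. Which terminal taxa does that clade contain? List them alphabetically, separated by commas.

Anas, Cercopithecus, Clostridium, Corylus, Enhydra, Felis, Gallus, Larix, Martes, Meles, Melursus, Neofelis, Papio, Picea, Saccharomyces, Saimiri, Salamandra, Salmo, Sciurus, Streptococcus, Takifugu, Tsuga

Tracing Meles: it sits inside (Meles,(Martes,Corylus)).
Tracing Saccharomyces: it sits inside (Saccharomyces,((Enhydra,Melursus),((Salmo,Tsuga),(Saimiri,Cercopithecus)))).
The smallest clade enclosing both is the whole tree (their MRCA is the root), so the answer is all 22 tips in alphabetical order.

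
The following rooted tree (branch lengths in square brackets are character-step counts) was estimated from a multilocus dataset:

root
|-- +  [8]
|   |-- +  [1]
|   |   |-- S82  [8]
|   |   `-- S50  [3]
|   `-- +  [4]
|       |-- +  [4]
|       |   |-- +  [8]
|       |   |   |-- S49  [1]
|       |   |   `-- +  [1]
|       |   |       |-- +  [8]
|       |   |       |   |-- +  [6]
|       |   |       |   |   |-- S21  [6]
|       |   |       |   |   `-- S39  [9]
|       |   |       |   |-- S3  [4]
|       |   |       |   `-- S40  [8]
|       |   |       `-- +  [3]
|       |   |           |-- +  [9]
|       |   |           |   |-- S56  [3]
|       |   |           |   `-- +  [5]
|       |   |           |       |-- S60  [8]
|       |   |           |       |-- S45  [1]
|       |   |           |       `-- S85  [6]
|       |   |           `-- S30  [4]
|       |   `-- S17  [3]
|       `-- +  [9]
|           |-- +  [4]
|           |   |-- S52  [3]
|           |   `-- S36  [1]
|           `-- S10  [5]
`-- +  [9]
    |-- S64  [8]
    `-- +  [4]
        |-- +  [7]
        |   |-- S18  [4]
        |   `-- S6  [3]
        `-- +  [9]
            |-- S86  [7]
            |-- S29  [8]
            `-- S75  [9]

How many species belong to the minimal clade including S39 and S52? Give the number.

14

The MRCA of S39 and S52 is the node subtending (((S49,(((S21,S39),S3,S40),((S56,(S60,S45,S85)),S30))),S17),((S52,S36),S10)).
That clade contains 14 terminal taxa: S10, S17, S21, S3, S30, S36, S39, S40, S45, S49, S52, S56, S60, S85.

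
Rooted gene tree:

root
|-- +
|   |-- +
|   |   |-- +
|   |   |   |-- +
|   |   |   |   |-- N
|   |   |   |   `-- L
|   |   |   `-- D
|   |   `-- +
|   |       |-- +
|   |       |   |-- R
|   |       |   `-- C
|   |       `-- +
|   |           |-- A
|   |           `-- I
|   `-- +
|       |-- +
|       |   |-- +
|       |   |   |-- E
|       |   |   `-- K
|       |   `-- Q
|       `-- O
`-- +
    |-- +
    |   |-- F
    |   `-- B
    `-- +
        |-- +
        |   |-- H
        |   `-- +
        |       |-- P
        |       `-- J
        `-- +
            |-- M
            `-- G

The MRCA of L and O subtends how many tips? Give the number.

The MRCA of L and O is the node subtending ((((N,L),D),((R,C),(A,I))),(((E,K),Q),O)).
That clade contains 11 terminal taxa: A, C, D, E, I, K, L, N, O, Q, R.

11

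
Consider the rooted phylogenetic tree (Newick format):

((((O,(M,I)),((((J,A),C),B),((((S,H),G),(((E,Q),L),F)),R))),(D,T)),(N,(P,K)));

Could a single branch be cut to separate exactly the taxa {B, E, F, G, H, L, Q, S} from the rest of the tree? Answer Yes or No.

The MRCA of the listed taxa subtends ((((J,A),C),B),((((S,H),G),(((E,Q),L),F)),R)).
That clade also contains A, C, J, R, which are not in the proposed group, so the group is not monophyletic.

No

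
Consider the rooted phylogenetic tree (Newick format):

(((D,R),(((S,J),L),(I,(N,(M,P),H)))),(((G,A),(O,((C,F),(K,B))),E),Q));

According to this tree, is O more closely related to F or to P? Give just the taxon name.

The MRCA of O and F subtends (O,((C,F),(K,B))) (5 taxa).
The MRCA of O and P is the root, subtending the entire tree (19 taxa).
The first is nested inside the second, so O shares a more recent common ancestor with F.

F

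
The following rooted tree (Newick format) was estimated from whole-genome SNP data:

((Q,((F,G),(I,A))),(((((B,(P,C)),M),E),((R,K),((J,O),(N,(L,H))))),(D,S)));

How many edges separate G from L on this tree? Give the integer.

The MRCA of G and L is the root of the tree.
From G up to that node: 4 branches. From L up to the same node: 7 branches. Total: 4 + 7 = 11.

11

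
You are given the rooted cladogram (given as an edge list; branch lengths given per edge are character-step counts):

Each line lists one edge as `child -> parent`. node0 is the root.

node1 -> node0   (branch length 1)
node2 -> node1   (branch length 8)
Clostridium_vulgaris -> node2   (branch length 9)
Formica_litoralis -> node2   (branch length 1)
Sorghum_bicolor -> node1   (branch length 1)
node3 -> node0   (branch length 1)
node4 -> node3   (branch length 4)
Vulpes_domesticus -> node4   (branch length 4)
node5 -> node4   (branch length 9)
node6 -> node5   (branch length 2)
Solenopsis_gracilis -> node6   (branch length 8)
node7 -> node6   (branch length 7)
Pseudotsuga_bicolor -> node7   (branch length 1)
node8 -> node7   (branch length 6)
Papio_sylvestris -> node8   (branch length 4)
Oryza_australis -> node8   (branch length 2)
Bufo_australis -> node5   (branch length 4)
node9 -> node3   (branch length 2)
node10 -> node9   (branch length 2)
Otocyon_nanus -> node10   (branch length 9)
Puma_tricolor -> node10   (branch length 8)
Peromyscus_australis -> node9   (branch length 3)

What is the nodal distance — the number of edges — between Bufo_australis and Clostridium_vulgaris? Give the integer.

7

The MRCA of Bufo_australis and Clostridium_vulgaris is the root of the tree.
From Bufo_australis up to that node: 4 branches. From Clostridium_vulgaris up to the same node: 3 branches. Total: 4 + 3 = 7.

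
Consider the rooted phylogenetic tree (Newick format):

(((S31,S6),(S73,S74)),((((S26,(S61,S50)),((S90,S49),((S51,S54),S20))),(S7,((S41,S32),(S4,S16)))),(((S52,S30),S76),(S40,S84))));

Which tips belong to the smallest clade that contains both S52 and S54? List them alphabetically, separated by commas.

S16, S20, S26, S30, S32, S4, S40, S41, S49, S50, S51, S52, S54, S61, S7, S76, S84, S90

Tracing S52: it sits inside (S52,S30).
Tracing S54: it sits inside (S51,S54).
The smallest clade enclosing both is ((((S26,(S61,S50)),((S90,S49),((S51,S54),S20))),(S7,((S41,S32),(S4,S16)))),(((S52,S30),S76),(S40,S84))); the answer is its 18 terminal taxa in alphabetical order.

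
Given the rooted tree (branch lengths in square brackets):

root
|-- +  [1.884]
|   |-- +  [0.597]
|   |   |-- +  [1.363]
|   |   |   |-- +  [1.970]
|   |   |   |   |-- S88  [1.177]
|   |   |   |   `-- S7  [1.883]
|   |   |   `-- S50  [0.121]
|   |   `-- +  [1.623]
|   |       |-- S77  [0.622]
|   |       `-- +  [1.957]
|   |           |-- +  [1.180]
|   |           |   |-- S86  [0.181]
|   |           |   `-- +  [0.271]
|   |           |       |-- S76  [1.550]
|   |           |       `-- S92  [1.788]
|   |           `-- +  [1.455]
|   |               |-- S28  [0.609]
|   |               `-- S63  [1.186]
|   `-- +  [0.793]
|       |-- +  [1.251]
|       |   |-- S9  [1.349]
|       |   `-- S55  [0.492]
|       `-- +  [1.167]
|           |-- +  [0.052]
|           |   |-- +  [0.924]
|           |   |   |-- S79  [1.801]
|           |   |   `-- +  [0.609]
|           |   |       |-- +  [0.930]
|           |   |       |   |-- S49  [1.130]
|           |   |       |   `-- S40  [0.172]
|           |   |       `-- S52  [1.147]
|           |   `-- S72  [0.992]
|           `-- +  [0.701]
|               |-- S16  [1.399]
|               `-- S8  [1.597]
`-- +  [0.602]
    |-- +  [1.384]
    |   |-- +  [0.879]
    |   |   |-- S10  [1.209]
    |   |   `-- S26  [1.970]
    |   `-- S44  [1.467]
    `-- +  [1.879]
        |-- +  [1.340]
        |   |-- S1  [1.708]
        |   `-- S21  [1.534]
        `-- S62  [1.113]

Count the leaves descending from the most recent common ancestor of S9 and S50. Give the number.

The MRCA of S9 and S50 is the node subtending ((((S88,S7),S50),(S77,((S86,(S76,S92)),(S28,S63)))),((S9,S55),(((S79,((S49,S40),S52)),S72),(S16,S8)))).
That clade contains 18 terminal taxa: S16, S28, S40, S49, S50, S52, S55, S63, S7, S72, S76, S77, S79, S8, S86, S88, S9, S92.

18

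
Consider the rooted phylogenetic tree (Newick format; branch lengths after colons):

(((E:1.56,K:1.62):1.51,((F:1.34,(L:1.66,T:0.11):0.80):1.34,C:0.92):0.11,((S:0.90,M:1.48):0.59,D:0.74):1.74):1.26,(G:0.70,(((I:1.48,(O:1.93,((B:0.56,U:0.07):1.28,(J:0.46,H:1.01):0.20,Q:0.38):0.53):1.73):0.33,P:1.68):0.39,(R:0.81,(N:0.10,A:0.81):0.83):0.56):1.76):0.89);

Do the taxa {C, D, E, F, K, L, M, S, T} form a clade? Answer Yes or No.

Yes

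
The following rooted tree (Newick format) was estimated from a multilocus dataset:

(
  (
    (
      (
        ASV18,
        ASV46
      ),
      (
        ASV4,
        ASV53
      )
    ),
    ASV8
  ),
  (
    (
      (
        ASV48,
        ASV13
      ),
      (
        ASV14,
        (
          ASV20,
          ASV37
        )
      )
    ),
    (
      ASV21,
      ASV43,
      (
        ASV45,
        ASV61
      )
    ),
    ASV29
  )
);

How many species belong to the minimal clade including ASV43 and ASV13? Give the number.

The MRCA of ASV43 and ASV13 is the node subtending (((ASV48,ASV13),(ASV14,(ASV20,ASV37))),(ASV21,ASV43,(ASV45,ASV61)),ASV29).
That clade contains 10 terminal taxa: ASV13, ASV14, ASV20, ASV21, ASV29, ASV37, ASV43, ASV45, ASV48, ASV61.

10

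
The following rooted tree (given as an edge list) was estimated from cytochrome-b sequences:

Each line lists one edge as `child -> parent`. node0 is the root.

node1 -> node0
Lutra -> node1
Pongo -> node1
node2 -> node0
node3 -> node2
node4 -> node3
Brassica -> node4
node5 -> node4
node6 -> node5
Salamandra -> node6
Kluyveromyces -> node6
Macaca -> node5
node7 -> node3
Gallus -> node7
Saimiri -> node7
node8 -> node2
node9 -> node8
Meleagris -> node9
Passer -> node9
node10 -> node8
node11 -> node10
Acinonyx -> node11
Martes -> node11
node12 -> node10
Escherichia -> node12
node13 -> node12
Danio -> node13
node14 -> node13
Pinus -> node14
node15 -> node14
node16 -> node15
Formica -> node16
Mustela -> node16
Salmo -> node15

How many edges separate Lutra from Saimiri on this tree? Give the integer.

6

The MRCA of Lutra and Saimiri is the root of the tree.
From Lutra up to that node: 2 branches. From Saimiri up to the same node: 4 branches. Total: 2 + 4 = 6.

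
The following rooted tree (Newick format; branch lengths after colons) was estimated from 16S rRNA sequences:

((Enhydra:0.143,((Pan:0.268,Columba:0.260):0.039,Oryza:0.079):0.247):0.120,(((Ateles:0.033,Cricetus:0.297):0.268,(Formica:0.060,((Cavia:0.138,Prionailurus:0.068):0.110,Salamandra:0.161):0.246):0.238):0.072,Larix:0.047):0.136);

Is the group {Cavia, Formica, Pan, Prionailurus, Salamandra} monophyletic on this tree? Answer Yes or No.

No

The MRCA of the listed taxa is the root, so the smallest clade containing them is the whole tree.
That clade also contains Ateles, Columba, Cricetus, Enhydra, Larix, Oryza, which are not in the proposed group, so the group is not monophyletic.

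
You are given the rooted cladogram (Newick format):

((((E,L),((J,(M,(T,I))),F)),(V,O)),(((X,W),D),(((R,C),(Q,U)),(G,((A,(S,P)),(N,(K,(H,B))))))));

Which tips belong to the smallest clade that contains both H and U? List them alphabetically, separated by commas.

Tracing H: it sits inside (H,B).
Tracing U: it sits inside (Q,U).
The smallest clade enclosing both is (((R,C),(Q,U)),(G,((A,(S,P)),(N,(K,(H,B)))))); the answer is its 12 terminal taxa in alphabetical order.

A, B, C, G, H, K, N, P, Q, R, S, U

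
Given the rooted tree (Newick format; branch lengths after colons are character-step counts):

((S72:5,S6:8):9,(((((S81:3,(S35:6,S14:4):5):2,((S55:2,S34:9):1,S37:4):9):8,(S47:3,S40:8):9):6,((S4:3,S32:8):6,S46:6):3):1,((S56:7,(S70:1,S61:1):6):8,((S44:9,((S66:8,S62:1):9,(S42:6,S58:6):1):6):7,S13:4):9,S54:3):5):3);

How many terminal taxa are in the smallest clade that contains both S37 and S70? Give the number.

21

The MRCA of S37 and S70 is the node subtending (((((S81,(S35,S14)),((S55,S34),S37)),(S47,S40)),((S4,S32),S46)),((S56,(S70,S61)),((S44,((S66,S62),(S42,S58))),S13),S54)).
That clade contains 21 terminal taxa: S13, S14, S32, S34, S35, S37, S4, S40, S42, S44, S46, S47, S54, S55, S56, S58, S61, S62, S66, S70, S81.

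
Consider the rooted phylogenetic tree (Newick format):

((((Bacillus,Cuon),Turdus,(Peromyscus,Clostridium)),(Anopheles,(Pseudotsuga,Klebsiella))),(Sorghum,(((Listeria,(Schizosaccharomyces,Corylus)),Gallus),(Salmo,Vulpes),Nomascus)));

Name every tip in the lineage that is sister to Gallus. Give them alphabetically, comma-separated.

Corylus, Listeria, Schizosaccharomyces

Gallus attaches to the tree at the node subtending ((Listeria,(Schizosaccharomyces,Corylus)),Gallus).
The other lineage descending from that same node — the sister group — is (Listeria,(Schizosaccharomyces,Corylus)); its 3 tips in alphabetical order are the answer.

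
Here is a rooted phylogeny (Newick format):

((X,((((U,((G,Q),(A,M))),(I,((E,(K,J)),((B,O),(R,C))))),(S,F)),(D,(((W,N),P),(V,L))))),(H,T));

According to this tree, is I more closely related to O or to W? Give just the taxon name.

O

The MRCA of I and O subtends (I,((E,(K,J)),((B,O),(R,C)))) (8 taxa).
The MRCA of I and W subtends ((((U,((G,Q),(A,M))),(I,((E,(K,J)),((B,O),(R,C))))),(S,F)),(D,(((W,N),P),(V,L)))) (21 taxa).
The first is nested inside the second, so I shares a more recent common ancestor with O.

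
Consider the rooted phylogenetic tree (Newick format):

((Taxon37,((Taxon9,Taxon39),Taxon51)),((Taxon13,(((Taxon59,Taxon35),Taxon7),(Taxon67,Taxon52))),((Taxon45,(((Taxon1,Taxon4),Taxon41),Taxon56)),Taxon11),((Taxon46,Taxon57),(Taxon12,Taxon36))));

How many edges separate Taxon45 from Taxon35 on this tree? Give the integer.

8

The MRCA of Taxon45 and Taxon35 is the node subtending ((Taxon13,(((Taxon59,Taxon35),Taxon7),(Taxon67,Taxon52))),((Taxon45,(((Taxon1,Taxon4),Taxon41),Taxon56)),Taxon11),((Taxon46,Taxon57),(Taxon12,Taxon36))).
From Taxon45 up to that node: 3 branches. From Taxon35 up to the same node: 5 branches. Total: 3 + 5 = 8.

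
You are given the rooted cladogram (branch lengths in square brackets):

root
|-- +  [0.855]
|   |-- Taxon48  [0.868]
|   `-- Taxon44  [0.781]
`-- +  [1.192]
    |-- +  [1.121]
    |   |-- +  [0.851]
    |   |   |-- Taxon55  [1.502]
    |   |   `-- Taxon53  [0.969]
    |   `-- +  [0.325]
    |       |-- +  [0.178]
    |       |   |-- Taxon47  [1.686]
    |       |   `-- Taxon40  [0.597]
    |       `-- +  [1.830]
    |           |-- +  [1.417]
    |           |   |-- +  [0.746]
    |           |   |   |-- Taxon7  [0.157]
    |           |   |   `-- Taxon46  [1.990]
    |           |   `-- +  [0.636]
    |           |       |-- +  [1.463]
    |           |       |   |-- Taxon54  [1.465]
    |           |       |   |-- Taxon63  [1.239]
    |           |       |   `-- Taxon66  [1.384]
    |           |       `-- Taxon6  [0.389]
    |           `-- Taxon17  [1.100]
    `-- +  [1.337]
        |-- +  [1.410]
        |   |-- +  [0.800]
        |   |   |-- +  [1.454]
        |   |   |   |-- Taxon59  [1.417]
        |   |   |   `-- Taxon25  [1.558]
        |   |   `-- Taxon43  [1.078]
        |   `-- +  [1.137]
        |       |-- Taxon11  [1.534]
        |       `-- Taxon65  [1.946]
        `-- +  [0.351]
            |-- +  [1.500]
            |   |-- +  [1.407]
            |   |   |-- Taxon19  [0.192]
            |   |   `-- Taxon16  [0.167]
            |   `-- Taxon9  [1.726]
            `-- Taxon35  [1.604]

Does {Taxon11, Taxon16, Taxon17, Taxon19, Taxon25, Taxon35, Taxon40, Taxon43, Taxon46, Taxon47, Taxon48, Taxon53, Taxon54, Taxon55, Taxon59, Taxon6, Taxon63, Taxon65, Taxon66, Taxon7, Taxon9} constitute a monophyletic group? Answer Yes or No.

The MRCA of the listed taxa is the root, so the smallest clade containing them is the whole tree.
That clade also contains Taxon44, which is not in the proposed group, so the group is not monophyletic.

No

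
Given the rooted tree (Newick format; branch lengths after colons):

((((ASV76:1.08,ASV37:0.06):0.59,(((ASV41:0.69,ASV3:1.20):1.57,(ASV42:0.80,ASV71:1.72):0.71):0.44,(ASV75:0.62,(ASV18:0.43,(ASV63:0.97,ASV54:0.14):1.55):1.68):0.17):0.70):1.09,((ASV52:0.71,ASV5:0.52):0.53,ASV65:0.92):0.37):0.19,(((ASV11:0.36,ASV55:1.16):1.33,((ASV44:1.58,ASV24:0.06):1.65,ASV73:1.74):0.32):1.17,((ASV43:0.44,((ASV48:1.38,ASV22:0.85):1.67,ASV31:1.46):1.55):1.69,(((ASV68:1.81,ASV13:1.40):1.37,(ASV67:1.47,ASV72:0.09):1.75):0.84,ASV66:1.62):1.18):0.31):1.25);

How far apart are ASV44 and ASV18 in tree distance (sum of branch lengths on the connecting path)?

10.23

The path runs ASV44 → … → MRCA → … → ASV18; the MRCA is the root of the tree.
Branch lengths along that path: 1.58 + 1.65 + 0.32 + 1.17 + 1.25 + 0.19 + 1.09 + 0.70 + 0.17 + 1.68 + 0.43 = 10.23.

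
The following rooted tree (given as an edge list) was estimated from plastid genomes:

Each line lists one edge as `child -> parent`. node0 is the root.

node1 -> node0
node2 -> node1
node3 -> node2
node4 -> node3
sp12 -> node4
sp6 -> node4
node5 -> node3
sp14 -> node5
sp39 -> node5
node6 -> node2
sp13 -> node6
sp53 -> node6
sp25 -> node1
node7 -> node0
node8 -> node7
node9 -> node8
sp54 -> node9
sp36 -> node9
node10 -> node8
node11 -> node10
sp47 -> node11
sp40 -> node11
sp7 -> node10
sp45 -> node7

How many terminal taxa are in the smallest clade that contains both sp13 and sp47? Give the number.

The MRCA of sp13 and sp47 is the root, so the clade is the entire tree.
That clade contains 13 terminal taxa: sp12, sp13, sp14, sp25, sp36, sp39, sp40, sp45, sp47, sp53, sp54, sp6, sp7.

13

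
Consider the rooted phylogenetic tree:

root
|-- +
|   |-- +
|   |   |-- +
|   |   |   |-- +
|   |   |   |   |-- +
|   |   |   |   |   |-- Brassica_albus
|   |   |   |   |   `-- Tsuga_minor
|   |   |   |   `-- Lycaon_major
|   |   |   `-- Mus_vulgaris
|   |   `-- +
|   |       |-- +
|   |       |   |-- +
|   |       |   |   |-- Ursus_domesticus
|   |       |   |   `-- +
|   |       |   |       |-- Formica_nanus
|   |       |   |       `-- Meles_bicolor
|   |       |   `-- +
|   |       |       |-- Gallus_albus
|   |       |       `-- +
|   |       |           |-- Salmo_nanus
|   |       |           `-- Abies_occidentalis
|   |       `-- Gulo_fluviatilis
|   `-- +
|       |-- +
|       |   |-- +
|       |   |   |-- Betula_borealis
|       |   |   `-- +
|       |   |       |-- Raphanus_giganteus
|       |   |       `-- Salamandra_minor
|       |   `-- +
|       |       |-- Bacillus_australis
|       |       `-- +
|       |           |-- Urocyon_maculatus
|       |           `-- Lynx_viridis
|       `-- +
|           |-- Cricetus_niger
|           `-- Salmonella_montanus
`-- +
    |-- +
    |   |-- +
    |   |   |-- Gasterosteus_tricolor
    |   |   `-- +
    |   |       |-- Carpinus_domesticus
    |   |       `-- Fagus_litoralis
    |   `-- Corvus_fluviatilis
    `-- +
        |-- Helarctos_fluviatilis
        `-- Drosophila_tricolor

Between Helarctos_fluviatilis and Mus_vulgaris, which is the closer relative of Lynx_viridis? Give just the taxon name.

The MRCA of Lynx_viridis and Mus_vulgaris subtends (((((Brassica_albus,Tsuga_minor),Lycaon_major),Mus_vulgaris),(((Ursus_domesticus,(Formica_nanus,Meles_bicolor)),(Gallus_albus,(Salmo_nanus,Abies_occidentalis))),Gulo_fluviatilis)),(((Betula_borealis,(Raphanus_giganteus,Salamandra_minor)),(Bacillus_australis,(Urocyon_maculatus,Lynx_viridis))),(Cricetus_niger,Salmonella_montanus))) (19 taxa).
The MRCA of Lynx_viridis and Helarctos_fluviatilis is the root, subtending the entire tree (25 taxa).
The first is nested inside the second, so Lynx_viridis shares a more recent common ancestor with Mus_vulgaris.

Mus_vulgaris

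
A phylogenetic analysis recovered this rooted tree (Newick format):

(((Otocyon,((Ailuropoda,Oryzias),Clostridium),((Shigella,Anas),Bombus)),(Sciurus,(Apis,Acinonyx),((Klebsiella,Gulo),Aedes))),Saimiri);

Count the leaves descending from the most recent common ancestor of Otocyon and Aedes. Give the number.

13

The MRCA of Otocyon and Aedes is the node subtending ((Otocyon,((Ailuropoda,Oryzias),Clostridium),((Shigella,Anas),Bombus)),(Sciurus,(Apis,Acinonyx),((Klebsiella,Gulo),Aedes))).
That clade contains 13 terminal taxa: Acinonyx, Aedes, Ailuropoda, Anas, Apis, Bombus, Clostridium, Gulo, Klebsiella, Oryzias, Otocyon, Sciurus, Shigella.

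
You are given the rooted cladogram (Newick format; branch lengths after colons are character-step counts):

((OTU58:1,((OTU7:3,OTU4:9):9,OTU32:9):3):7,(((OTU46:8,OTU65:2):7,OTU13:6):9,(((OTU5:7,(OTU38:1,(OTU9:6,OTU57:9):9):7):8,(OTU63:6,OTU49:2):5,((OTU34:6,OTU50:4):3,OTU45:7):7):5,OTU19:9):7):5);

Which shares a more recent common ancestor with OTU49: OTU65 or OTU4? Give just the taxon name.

The MRCA of OTU49 and OTU65 subtends (((OTU46,OTU65),OTU13),(((OTU5,(OTU38,(OTU9,OTU57))),(OTU63,OTU49),((OTU34,OTU50),OTU45)),OTU19)) (13 taxa).
The MRCA of OTU49 and OTU4 is the root, subtending the entire tree (17 taxa).
The first is nested inside the second, so OTU49 shares a more recent common ancestor with OTU65.

OTU65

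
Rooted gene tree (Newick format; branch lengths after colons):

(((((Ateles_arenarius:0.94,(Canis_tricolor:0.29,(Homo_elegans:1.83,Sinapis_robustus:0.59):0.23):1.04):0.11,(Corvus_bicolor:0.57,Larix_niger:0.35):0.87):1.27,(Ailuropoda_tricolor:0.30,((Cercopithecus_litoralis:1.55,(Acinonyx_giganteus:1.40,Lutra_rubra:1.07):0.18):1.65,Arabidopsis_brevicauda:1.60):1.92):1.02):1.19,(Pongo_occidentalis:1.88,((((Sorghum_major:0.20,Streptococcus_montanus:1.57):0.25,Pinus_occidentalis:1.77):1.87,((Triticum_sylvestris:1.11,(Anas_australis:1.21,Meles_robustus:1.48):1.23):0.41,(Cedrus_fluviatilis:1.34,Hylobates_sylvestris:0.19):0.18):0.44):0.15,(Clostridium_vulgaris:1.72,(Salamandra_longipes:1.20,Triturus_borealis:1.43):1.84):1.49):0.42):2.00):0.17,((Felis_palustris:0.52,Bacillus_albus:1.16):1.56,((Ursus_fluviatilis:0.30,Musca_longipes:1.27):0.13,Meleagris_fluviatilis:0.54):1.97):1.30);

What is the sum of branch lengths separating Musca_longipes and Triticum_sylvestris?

9.37

The path runs Musca_longipes → … → MRCA → … → Triticum_sylvestris; the MRCA is the root of the tree.
Branch lengths along that path: 1.27 + 0.13 + 1.97 + 1.30 + 0.17 + 2.00 + 0.42 + 0.15 + 0.44 + 0.41 + 1.11 = 9.37.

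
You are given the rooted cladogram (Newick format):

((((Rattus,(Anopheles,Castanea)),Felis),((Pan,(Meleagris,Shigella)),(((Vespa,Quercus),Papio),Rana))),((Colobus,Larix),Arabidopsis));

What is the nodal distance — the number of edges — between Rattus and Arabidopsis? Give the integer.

The MRCA of Rattus and Arabidopsis is the root of the tree.
From Rattus up to that node: 4 branches. From Arabidopsis up to the same node: 2 branches. Total: 4 + 2 = 6.

6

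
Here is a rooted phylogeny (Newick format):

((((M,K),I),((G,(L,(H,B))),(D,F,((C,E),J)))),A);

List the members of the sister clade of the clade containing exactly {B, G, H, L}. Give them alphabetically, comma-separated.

C, D, E, F, J

The clade containing exactly {B, G, H, L} attaches to the tree at the node subtending ((G,(L,(H,B))),(D,F,((C,E),J))).
The other lineage descending from that same node — the sister group — is (D,F,((C,E),J)); its 5 tips in alphabetical order are the answer.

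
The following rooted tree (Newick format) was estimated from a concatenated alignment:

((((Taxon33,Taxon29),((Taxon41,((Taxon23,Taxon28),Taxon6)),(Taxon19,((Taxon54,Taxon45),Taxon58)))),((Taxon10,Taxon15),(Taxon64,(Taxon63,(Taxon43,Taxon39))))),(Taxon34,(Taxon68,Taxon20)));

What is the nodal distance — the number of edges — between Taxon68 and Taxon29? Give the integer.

The MRCA of Taxon68 and Taxon29 is the root of the tree.
From Taxon68 up to that node: 3 branches. From Taxon29 up to the same node: 4 branches. Total: 3 + 4 = 7.

7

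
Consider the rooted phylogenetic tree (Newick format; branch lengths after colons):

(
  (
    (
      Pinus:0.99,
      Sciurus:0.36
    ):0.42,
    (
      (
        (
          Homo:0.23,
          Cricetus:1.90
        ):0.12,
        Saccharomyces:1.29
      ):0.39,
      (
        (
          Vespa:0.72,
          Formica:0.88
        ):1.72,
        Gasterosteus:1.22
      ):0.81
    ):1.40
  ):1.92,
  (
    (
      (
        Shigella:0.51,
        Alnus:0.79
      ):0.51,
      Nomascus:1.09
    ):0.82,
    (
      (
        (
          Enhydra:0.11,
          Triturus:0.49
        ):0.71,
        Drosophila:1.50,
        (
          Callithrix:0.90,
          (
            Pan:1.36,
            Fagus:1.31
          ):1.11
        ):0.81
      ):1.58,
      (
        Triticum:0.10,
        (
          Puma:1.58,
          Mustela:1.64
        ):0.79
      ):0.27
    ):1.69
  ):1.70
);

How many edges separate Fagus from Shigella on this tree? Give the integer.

The MRCA of Fagus and Shigella is the node subtending (((Shigella,Alnus),Nomascus),(((Enhydra,Triturus),Drosophila,(Callithrix,(Pan,Fagus))),(Triticum,(Puma,Mustela)))).
From Fagus up to that node: 5 branches. From Shigella up to the same node: 3 branches. Total: 5 + 3 = 8.

8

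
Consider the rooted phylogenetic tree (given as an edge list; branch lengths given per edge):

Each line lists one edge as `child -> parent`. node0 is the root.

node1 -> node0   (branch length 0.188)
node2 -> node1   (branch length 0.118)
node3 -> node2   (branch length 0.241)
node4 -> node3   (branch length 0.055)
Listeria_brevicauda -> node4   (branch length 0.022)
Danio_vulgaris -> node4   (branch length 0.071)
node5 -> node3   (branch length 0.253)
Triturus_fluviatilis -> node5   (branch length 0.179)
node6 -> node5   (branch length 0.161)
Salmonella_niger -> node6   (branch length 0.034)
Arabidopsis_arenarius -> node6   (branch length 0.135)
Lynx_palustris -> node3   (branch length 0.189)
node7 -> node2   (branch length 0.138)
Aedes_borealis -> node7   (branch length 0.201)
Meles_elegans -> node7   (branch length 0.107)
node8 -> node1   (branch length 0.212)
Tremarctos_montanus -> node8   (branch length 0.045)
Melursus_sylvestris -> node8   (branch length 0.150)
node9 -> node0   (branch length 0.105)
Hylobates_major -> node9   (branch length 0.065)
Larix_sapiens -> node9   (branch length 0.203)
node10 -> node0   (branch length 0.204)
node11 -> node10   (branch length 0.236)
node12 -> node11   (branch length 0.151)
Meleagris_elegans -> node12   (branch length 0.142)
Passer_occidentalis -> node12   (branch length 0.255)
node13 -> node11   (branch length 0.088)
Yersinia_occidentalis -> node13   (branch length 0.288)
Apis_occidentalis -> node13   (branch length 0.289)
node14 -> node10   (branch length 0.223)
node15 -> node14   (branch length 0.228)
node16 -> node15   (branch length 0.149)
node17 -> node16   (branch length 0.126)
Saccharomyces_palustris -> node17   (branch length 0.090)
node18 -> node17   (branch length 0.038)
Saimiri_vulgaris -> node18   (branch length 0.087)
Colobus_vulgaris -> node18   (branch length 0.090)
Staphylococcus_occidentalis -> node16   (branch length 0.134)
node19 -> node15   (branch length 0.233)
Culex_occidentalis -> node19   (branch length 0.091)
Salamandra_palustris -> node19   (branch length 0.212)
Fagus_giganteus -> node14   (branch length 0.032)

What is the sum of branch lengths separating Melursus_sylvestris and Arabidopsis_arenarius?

1.270

The path runs Melursus_sylvestris → … → MRCA → … → Arabidopsis_arenarius; the MRCA is the node subtending ((((Listeria_brevicauda,Danio_vulgaris),(Triturus_fluviatilis,(Salmonella_niger,Arabidopsis_arenarius)),Lynx_palustris),(Aedes_borealis,Meles_elegans)),(Tremarctos_montanus,Melursus_sylvestris)).
Branch lengths along that path: 0.150 + 0.212 + 0.118 + 0.241 + 0.253 + 0.161 + 0.135 = 1.270.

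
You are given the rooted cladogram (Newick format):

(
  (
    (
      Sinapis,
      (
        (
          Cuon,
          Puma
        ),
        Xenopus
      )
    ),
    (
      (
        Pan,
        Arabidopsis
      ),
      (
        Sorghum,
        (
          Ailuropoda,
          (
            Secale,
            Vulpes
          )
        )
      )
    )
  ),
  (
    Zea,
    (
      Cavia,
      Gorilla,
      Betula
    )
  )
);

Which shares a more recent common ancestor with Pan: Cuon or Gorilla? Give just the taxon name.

The MRCA of Pan and Cuon subtends ((Sinapis,((Cuon,Puma),Xenopus)),((Pan,Arabidopsis),(Sorghum,(Ailuropoda,(Secale,Vulpes))))) (10 taxa).
The MRCA of Pan and Gorilla is the root, subtending the entire tree (14 taxa).
The first is nested inside the second, so Pan shares a more recent common ancestor with Cuon.

Cuon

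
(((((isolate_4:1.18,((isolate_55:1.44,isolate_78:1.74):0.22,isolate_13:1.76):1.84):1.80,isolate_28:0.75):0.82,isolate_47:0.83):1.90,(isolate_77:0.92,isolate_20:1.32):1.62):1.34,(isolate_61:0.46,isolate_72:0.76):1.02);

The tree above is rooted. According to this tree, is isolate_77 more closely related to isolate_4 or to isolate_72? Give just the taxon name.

The MRCA of isolate_77 and isolate_4 subtends ((((isolate_4,((isolate_55,isolate_78),isolate_13)),isolate_28),isolate_47),(isolate_77,isolate_20)) (8 taxa).
The MRCA of isolate_77 and isolate_72 is the root, subtending the entire tree (10 taxa).
The first is nested inside the second, so isolate_77 shares a more recent common ancestor with isolate_4.

isolate_4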